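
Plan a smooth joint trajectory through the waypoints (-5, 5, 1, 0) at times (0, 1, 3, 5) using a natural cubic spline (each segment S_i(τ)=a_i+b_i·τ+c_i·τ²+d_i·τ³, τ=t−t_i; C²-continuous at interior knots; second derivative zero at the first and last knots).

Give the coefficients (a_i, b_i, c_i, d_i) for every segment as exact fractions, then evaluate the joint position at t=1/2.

Δ: Δ0=10, Δ1=-2, Δ2=-1/2
row 1: diag=6, rhs=-72; c'=1/3, d'=-12
row 2: denom=8−2·1/3=22/3; d'=(9−2·-12)/(22/3)=9/2
back: M2=9/2
back: M1=-12−1/3·9/2=-27/2
M: M0=0, M1=-27/2, M2=9/2, M3=0
seg 0: a=-5, c=M0/2=0, d=(M1−M0)/(6·1)=-9/4, b=Δ0−h0·(2M0+M1)/6=49/4
seg 1: a=5, c=M1/2=-27/4, d=(M2−M1)/(6·2)=3/2, b=Δ1−h1·(2M1+M2)/6=11/2
seg 2: a=1, c=M2/2=9/4, d=(M3−M2)/(6·2)=-3/8, b=Δ2−h2·(2M2+M3)/6=-7/2
t_q=1/2 → seg 0, τ=1/2; S=-5+49/4·τ+0·τ²+-9/4·τ³=27/32

  seg 0: a=-5 b=49/4 c=0 d=-9/4
  seg 1: a=5 b=11/2 c=-27/4 d=3/2
  seg 2: a=1 b=-7/2 c=9/4 d=-3/8
S(1/2) = 27/32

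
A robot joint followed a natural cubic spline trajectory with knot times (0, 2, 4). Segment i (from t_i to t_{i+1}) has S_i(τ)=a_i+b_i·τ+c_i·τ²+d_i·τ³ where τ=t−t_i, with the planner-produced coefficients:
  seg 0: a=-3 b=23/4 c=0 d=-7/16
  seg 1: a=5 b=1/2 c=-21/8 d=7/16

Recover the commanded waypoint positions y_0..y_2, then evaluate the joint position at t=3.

y_0=-3 y_1=5 y_2=-1
S(3) = 53/16

y_0 = S_0(0) = a_0 = -3
y_1 = S_1(0) = a_1 = 5
y_2 = S_1(2) = -1
t_q=3 is in segment 1 (τ=1); S_1(τ)=53/16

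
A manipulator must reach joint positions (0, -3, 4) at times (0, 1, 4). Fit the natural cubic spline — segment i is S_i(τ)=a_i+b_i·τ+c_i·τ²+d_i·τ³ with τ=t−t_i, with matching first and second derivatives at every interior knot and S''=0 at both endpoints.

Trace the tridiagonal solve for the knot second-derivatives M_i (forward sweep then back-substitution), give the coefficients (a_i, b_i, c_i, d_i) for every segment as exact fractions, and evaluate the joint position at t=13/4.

  seg 0: a=0 b=-11/3 c=0 d=2/3
  seg 1: a=-3 b=-5/3 c=2 d=-2/9
S(13/4) = 27/32

Δ: Δ0=-3, Δ1=7/3
row 1: diag=8, rhs=32; c'=3/8, d'=4
back: M1=4
M: M0=0, M1=4, M2=0
seg 0: a=0, c=M0/2=0, d=(M1−M0)/(6·1)=2/3, b=Δ0−h0·(2M0+M1)/6=-11/3
seg 1: a=-3, c=M1/2=2, d=(M2−M1)/(6·3)=-2/9, b=Δ1−h1·(2M1+M2)/6=-5/3
t_q=13/4 → seg 1, τ=9/4; S=-3+-5/3·τ+2·τ²+-2/9·τ³=27/32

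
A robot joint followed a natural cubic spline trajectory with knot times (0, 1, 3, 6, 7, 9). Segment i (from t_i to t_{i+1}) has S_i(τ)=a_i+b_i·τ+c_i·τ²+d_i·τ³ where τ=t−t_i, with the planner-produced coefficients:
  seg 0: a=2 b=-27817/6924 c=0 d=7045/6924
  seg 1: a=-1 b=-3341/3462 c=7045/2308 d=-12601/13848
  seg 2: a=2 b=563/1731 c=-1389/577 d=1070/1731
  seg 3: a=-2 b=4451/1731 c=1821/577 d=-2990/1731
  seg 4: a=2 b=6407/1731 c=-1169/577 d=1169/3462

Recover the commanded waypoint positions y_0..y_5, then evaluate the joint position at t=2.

y_0 = S_0(0) = a_0 = 2
y_1 = S_1(0) = a_1 = -1
y_2 = S_2(0) = a_2 = 2
y_3 = S_3(0) = a_3 = -2
y_4 = S_4(0) = a_4 = 2
y_5 = S_4(2) = 4
t_q=2 is in segment 1 (τ=1); S_1(τ)=819/4616

y_0=2 y_1=-1 y_2=2 y_3=-2 y_4=2 y_5=4
S(2) = 819/4616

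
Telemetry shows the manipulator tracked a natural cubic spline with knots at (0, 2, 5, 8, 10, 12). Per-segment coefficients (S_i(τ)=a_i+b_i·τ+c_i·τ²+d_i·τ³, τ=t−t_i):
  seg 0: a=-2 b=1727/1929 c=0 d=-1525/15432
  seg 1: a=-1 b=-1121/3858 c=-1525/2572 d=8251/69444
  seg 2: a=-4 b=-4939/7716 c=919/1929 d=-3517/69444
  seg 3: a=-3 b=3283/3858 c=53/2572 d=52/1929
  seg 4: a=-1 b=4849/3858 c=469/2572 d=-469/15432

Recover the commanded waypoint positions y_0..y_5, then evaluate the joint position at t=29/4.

y_0=-2 y_1=-1 y_2=-4 y_3=-3 y_4=-1 y_5=2
S(29/4) = -593455/164608

y_0 = S_0(0) = a_0 = -2
y_1 = S_1(0) = a_1 = -1
y_2 = S_2(0) = a_2 = -4
y_3 = S_3(0) = a_3 = -3
y_4 = S_4(0) = a_4 = -1
y_5 = S_4(2) = 2
t_q=29/4 is in segment 2 (τ=9/4); S_2(τ)=-593455/164608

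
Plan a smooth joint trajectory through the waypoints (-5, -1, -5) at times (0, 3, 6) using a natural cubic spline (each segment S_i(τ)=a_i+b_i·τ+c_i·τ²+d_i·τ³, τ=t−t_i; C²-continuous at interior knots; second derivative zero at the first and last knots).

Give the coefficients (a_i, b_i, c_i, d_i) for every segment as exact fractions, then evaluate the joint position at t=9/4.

  seg 0: a=-5 b=2 c=0 d=-2/27
  seg 1: a=-1 b=0 c=-2/3 d=2/27
S(9/4) = -43/32

Δ: Δ0=4/3, Δ1=-4/3
row 1: diag=12, rhs=-16; c'=1/4, d'=-4/3
back: M1=-4/3
M: M0=0, M1=-4/3, M2=0
seg 0: a=-5, c=M0/2=0, d=(M1−M0)/(6·3)=-2/27, b=Δ0−h0·(2M0+M1)/6=2
seg 1: a=-1, c=M1/2=-2/3, d=(M2−M1)/(6·3)=2/27, b=Δ1−h1·(2M1+M2)/6=0
t_q=9/4 → seg 0, τ=9/4; S=-5+2·τ+0·τ²+-2/27·τ³=-43/32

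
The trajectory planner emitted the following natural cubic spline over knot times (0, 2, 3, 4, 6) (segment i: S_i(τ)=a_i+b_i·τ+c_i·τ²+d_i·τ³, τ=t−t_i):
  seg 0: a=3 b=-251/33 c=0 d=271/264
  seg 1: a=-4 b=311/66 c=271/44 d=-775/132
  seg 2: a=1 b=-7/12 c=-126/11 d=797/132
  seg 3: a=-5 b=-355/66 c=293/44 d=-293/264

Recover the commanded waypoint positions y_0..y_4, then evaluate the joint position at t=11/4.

y_0=3 y_1=-4 y_2=1 y_3=-5 y_4=2
S(11/4) = 1469/2816

y_0 = S_0(0) = a_0 = 3
y_1 = S_1(0) = a_1 = -4
y_2 = S_2(0) = a_2 = 1
y_3 = S_3(0) = a_3 = -5
y_4 = S_3(2) = 2
t_q=11/4 is in segment 1 (τ=3/4); S_1(τ)=1469/2816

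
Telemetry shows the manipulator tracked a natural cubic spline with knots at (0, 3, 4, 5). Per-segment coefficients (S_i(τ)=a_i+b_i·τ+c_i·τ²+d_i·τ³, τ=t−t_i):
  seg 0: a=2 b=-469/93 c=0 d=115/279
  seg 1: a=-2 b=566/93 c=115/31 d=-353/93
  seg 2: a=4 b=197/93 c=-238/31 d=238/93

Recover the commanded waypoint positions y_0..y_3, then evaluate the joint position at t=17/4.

y_0=2 y_1=-2 y_2=4 y_3=1
S(17/4) = 4057/992

y_0 = S_0(0) = a_0 = 2
y_1 = S_1(0) = a_1 = -2
y_2 = S_2(0) = a_2 = 4
y_3 = S_2(1) = 1
t_q=17/4 is in segment 2 (τ=1/4); S_2(τ)=4057/992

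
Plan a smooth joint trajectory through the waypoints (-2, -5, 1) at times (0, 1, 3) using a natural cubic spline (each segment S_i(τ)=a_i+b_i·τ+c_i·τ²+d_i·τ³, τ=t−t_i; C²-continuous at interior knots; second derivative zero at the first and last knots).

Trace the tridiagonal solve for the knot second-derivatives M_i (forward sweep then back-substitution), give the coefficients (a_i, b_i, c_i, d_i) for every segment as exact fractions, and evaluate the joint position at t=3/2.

Δ: Δ0=-3, Δ1=3
row 1: diag=6, rhs=36; c'=1/3, d'=6
back: M1=6
M: M0=0, M1=6, M2=0
seg 0: a=-2, c=M0/2=0, d=(M1−M0)/(6·1)=1, b=Δ0−h0·(2M0+M1)/6=-4
seg 1: a=-5, c=M1/2=3, d=(M2−M1)/(6·2)=-1/2, b=Δ1−h1·(2M1+M2)/6=-1
t_q=3/2 → seg 1, τ=1/2; S=-5+-1·τ+3·τ²+-1/2·τ³=-77/16

  seg 0: a=-2 b=-4 c=0 d=1
  seg 1: a=-5 b=-1 c=3 d=-1/2
S(3/2) = -77/16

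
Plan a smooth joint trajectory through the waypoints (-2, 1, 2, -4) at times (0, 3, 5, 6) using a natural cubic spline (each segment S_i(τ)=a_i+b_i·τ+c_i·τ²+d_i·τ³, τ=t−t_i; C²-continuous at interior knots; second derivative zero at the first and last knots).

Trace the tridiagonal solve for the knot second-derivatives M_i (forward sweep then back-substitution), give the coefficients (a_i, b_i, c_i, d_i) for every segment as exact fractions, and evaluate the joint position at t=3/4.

Δ: Δ0=1, Δ1=1/2, Δ2=-6
row 1: diag=10, rhs=-3; c'=1/5, d'=-3/10
row 2: denom=6−2·1/5=28/5; d'=(-39−2·-3/10)/(28/5)=-48/7
back: M2=-48/7
back: M1=-3/10−1/5·-48/7=15/14
M: M0=0, M1=15/14, M2=-48/7, M3=0
seg 0: a=-2, c=M0/2=0, d=(M1−M0)/(6·3)=5/84, b=Δ0−h0·(2M0+M1)/6=13/28
seg 1: a=1, c=M1/2=15/28, d=(M2−M1)/(6·2)=-37/56, b=Δ1−h1·(2M1+M2)/6=29/14
seg 2: a=2, c=M2/2=-24/7, d=(M3−M2)/(6·1)=8/7, b=Δ2−h2·(2M2+M3)/6=-26/7
t_q=3/4 → seg 0, τ=3/4; S=-2+13/28·τ+0·τ²+5/84·τ³=-2915/1792

  seg 0: a=-2 b=13/28 c=0 d=5/84
  seg 1: a=1 b=29/14 c=15/28 d=-37/56
  seg 2: a=2 b=-26/7 c=-24/7 d=8/7
S(3/4) = -2915/1792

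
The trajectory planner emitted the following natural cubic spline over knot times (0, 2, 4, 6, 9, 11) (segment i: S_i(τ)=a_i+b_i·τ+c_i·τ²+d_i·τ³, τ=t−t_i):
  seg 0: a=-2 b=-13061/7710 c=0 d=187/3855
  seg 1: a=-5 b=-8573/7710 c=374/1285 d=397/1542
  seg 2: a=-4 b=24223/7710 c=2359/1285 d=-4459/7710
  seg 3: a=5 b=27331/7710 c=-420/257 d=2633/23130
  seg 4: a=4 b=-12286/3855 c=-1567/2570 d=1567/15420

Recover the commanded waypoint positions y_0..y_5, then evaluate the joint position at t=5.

y_0 = S_0(0) = a_0 = -2
y_1 = S_1(0) = a_1 = -5
y_2 = S_2(0) = a_2 = -4
y_3 = S_3(0) = a_3 = 5
y_4 = S_4(0) = a_4 = 4
y_5 = S_4(2) = -4
t_q=5 is in segment 2 (τ=1); S_2(τ)=513/1285

y_0=-2 y_1=-5 y_2=-4 y_3=5 y_4=4 y_5=-4
S(5) = 513/1285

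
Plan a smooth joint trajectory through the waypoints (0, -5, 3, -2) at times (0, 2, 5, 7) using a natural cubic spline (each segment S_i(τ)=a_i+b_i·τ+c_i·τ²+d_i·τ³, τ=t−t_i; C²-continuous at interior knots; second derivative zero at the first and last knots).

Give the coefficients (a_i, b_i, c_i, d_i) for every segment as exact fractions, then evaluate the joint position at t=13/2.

Δ: Δ0=-5/2, Δ1=8/3, Δ2=-5/2
row 1: diag=10, rhs=31; c'=3/10, d'=31/10
row 2: denom=10−3·3/10=91/10; d'=(-31−3·31/10)/(91/10)=-31/7
back: M2=-31/7
back: M1=31/10−3/10·-31/7=31/7
M: M0=0, M1=31/7, M2=-31/7, M3=0
seg 0: a=0, c=M0/2=0, d=(M1−M0)/(6·2)=31/84, b=Δ0−h0·(2M0+M1)/6=-167/42
seg 1: a=-5, c=M1/2=31/14, d=(M2−M1)/(6·3)=-31/63, b=Δ1−h1·(2M1+M2)/6=19/42
seg 2: a=3, c=M2/2=-31/14, d=(M3−M2)/(6·2)=31/84, b=Δ2−h2·(2M2+M3)/6=19/42
t_q=13/2 → seg 2, τ=3/2; S=3+19/42·τ+-31/14·τ²+31/84·τ³=-13/224

  seg 0: a=0 b=-167/42 c=0 d=31/84
  seg 1: a=-5 b=19/42 c=31/14 d=-31/63
  seg 2: a=3 b=19/42 c=-31/14 d=31/84
S(13/2) = -13/224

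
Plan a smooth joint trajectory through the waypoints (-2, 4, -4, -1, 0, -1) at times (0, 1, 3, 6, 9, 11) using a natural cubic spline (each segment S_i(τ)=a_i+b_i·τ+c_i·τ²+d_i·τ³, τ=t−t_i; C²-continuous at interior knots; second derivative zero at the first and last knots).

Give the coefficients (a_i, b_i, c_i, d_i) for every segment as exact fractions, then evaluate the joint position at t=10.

  seg 0: a=-2 b=45391/5676 c=0 d=-11335/5676
  seg 1: a=4 b=5693/2838 c=-11335/1892 d=2120/1419
  seg 2: a=-4 b=-11437/2838 c=5625/1892 d=-22075/51084
  seg 3: a=-1 b=12151/5676 c=-1300/1419 d=5341/51084
  seg 4: a=0 b=-1513/2838 c=47/1892 d=-47/11352
S(10) = -1939/3784

Δ: Δ0=6, Δ1=-4, Δ2=1, Δ3=1/3, Δ4=-1/2
row 1: diag=6, rhs=-60; c'=1/3, d'=-10
row 2: denom=10−2·1/3=28/3; d'=(30−2·-10)/(28/3)=75/14
row 3: denom=12−3·9/28=309/28; d'=(-4−3·75/14)/(309/28)=-562/309
row 4: denom=10−3·28/103=946/103; d'=(-5−3·-562/309)/(946/103)=47/946
back: M4=47/946
back: M3=-562/309−28/103·47/946=-2600/1419
back: M2=75/14−9/28·-2600/1419=5625/946
back: M1=-10−1/3·5625/946=-11335/946
M: M0=0, M1=-11335/946, M2=5625/946, M3=-2600/1419, M4=47/946, M5=0
seg 0: a=-2, c=M0/2=0, d=(M1−M0)/(6·1)=-11335/5676, b=Δ0−h0·(2M0+M1)/6=45391/5676
seg 1: a=4, c=M1/2=-11335/1892, d=(M2−M1)/(6·2)=2120/1419, b=Δ1−h1·(2M1+M2)/6=5693/2838
seg 2: a=-4, c=M2/2=5625/1892, d=(M3−M2)/(6·3)=-22075/51084, b=Δ2−h2·(2M2+M3)/6=-11437/2838
seg 3: a=-1, c=M3/2=-1300/1419, d=(M4−M3)/(6·3)=5341/51084, b=Δ3−h3·(2M3+M4)/6=12151/5676
seg 4: a=0, c=M4/2=47/1892, d=(M5−M4)/(6·2)=-47/11352, b=Δ4−h4·(2M4+M5)/6=-1513/2838
t_q=10 → seg 4, τ=1; S=0+-1513/2838·τ+47/1892·τ²+-47/11352·τ³=-1939/3784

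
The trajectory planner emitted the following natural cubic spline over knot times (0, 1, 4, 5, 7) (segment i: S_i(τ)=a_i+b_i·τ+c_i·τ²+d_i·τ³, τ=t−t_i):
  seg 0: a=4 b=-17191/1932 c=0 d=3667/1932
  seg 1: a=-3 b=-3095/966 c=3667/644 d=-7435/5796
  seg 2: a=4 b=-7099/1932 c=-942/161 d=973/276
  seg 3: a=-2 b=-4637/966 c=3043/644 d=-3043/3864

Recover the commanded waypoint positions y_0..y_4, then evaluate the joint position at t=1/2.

y_0=4 y_1=-3 y_2=4 y_3=-2 y_4=1
S(1/2) = -1091/5152

y_0 = S_0(0) = a_0 = 4
y_1 = S_1(0) = a_1 = -3
y_2 = S_2(0) = a_2 = 4
y_3 = S_3(0) = a_3 = -2
y_4 = S_3(2) = 1
t_q=1/2 is in segment 0 (τ=1/2); S_0(τ)=-1091/5152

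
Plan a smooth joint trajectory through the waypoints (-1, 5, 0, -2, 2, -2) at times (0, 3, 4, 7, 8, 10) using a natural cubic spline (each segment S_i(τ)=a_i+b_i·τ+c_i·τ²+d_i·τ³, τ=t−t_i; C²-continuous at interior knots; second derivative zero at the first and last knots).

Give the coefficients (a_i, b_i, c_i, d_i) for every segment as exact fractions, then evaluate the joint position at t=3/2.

  seg 0: a=-1 b=12125/2529 c=0 d=-7067/22761
  seg 1: a=5 b=-9076/2529 c=-7067/2529 d=1166/843
  seg 2: a=0 b=-12716/2529 c=3427/2529 d=749/22761
  seg 3: a=-2 b=10093/2529 c=464/281 d=-4153/2529
  seg 4: a=2 b=5986/2529 c=-2761/843 d=2761/5058
S(3/2) = 11563/2248

Δ: Δ0=2, Δ1=-5, Δ2=-2/3, Δ3=4, Δ4=-2
row 1: diag=8, rhs=-42; c'=1/8, d'=-21/4
row 2: denom=8−1·1/8=63/8; d'=(26−1·-21/4)/(63/8)=250/63
row 3: denom=8−3·8/21=48/7; d'=(28−3·250/63)/(48/7)=169/72
row 4: denom=6−1·7/48=281/48; d'=(-36−1·169/72)/(281/48)=-5522/843
back: M4=-5522/843
back: M3=169/72−7/48·-5522/843=928/281
back: M2=250/63−8/21·928/281=6854/2529
back: M1=-21/4−1/8·6854/2529=-14134/2529
M: M0=0, M1=-14134/2529, M2=6854/2529, M3=928/281, M4=-5522/843, M5=0
seg 0: a=-1, c=M0/2=0, d=(M1−M0)/(6·3)=-7067/22761, b=Δ0−h0·(2M0+M1)/6=12125/2529
seg 1: a=5, c=M1/2=-7067/2529, d=(M2−M1)/(6·1)=1166/843, b=Δ1−h1·(2M1+M2)/6=-9076/2529
seg 2: a=0, c=M2/2=3427/2529, d=(M3−M2)/(6·3)=749/22761, b=Δ2−h2·(2M2+M3)/6=-12716/2529
seg 3: a=-2, c=M3/2=464/281, d=(M4−M3)/(6·1)=-4153/2529, b=Δ3−h3·(2M3+M4)/6=10093/2529
seg 4: a=2, c=M4/2=-2761/843, d=(M5−M4)/(6·2)=2761/5058, b=Δ4−h4·(2M4+M5)/6=5986/2529
t_q=3/2 → seg 0, τ=3/2; S=-1+12125/2529·τ+0·τ²+-7067/22761·τ³=11563/2248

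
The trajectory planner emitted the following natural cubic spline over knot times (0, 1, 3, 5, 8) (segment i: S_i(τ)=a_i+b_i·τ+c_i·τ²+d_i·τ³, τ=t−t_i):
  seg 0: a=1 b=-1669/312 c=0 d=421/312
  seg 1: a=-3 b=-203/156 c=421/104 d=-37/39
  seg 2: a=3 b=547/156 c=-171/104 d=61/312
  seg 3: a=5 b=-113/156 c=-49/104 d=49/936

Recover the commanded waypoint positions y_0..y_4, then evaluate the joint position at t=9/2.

y_0=1 y_1=-3 y_2=3 y_3=5 y_4=0
S(9/2) = 4343/832

y_0 = S_0(0) = a_0 = 1
y_1 = S_1(0) = a_1 = -3
y_2 = S_2(0) = a_2 = 3
y_3 = S_3(0) = a_3 = 5
y_4 = S_3(3) = 0
t_q=9/2 is in segment 2 (τ=3/2); S_2(τ)=4343/832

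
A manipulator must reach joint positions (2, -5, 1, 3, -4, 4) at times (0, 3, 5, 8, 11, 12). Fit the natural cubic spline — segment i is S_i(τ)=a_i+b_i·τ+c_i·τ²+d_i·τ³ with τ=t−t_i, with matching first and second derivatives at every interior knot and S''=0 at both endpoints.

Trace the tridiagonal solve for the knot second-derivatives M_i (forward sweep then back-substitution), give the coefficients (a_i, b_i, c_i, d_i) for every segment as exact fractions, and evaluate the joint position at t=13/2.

Δ: Δ0=-7/3, Δ1=3, Δ2=2/3, Δ3=-7/3, Δ4=8
row 1: diag=10, rhs=32; c'=1/5, d'=16/5
row 2: denom=10−2·1/5=48/5; d'=(-14−2·16/5)/(48/5)=-17/8
row 3: denom=12−3·5/16=177/16; d'=(-18−3·-17/8)/(177/16)=-62/59
row 4: denom=8−3·16/59=424/59; d'=(62−3·-62/59)/(424/59)=961/106
back: M4=961/106
back: M3=-62/59−16/59·961/106=-186/53
back: M2=-17/8−5/16·-186/53=-109/106
back: M1=16/5−1/5·-109/106=361/106
M: M0=0, M1=361/106, M2=-109/106, M3=-186/53, M4=961/106, M5=0
seg 0: a=2, c=M0/2=0, d=(M1−M0)/(6·3)=361/1908, b=Δ0−h0·(2M0+M1)/6=-2567/636
seg 1: a=-5, c=M1/2=361/212, d=(M2−M1)/(6·2)=-235/636, b=Δ1−h1·(2M1+M2)/6=341/318
seg 2: a=1, c=M2/2=-109/212, d=(M3−M2)/(6·3)=-263/1908, b=Δ2−h2·(2M2+M3)/6=1097/318
seg 3: a=3, c=M3/2=-93/53, d=(M4−M3)/(6·3)=1333/1908, b=Δ3−h3·(2M3+M4)/6=-2135/636
seg 4: a=-4, c=M4/2=961/212, d=(M5−M4)/(6·1)=-961/636, b=Δ4−h4·(2M4+M5)/6=1583/318
t_q=13/2 → seg 2, τ=3/2; S=1+1097/318·τ+-109/212·τ²+-263/1908·τ³=7721/1696

  seg 0: a=2 b=-2567/636 c=0 d=361/1908
  seg 1: a=-5 b=341/318 c=361/212 d=-235/636
  seg 2: a=1 b=1097/318 c=-109/212 d=-263/1908
  seg 3: a=3 b=-2135/636 c=-93/53 d=1333/1908
  seg 4: a=-4 b=1583/318 c=961/212 d=-961/636
S(13/2) = 7721/1696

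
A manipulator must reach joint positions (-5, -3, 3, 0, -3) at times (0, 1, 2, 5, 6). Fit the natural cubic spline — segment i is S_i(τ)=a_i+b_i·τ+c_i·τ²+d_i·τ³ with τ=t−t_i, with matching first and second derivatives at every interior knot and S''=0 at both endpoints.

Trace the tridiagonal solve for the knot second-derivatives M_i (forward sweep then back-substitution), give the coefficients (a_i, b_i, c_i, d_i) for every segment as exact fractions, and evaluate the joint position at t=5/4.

Δ: Δ0=2, Δ1=6, Δ2=-1, Δ3=-3
row 1: diag=4, rhs=24; c'=1/4, d'=6
row 2: denom=8−1·1/4=31/4; d'=(-42−1·6)/(31/4)=-192/31
row 3: denom=8−3·12/31=212/31; d'=(-12−3·-192/31)/(212/31)=51/53
back: M3=51/53
back: M2=-192/31−12/31·51/53=-348/53
back: M1=6−1/4·-348/53=405/53
M: M0=0, M1=405/53, M2=-348/53, M3=51/53, M4=0
seg 0: a=-5, c=M0/2=0, d=(M1−M0)/(6·1)=135/106, b=Δ0−h0·(2M0+M1)/6=77/106
seg 1: a=-3, c=M1/2=405/106, d=(M2−M1)/(6·1)=-251/106, b=Δ1−h1·(2M1+M2)/6=241/53
seg 2: a=3, c=M2/2=-174/53, d=(M3−M2)/(6·3)=133/318, b=Δ2−h2·(2M2+M3)/6=539/106
seg 3: a=0, c=M3/2=51/106, d=(M4−M3)/(6·1)=-17/106, b=Δ3−h3·(2M3+M4)/6=-176/53
t_q=5/4 → seg 1, τ=1/4; S=-3+241/53·τ+405/106·τ²+-251/106·τ³=-11271/6784

  seg 0: a=-5 b=77/106 c=0 d=135/106
  seg 1: a=-3 b=241/53 c=405/106 d=-251/106
  seg 2: a=3 b=539/106 c=-174/53 d=133/318
  seg 3: a=0 b=-176/53 c=51/106 d=-17/106
S(5/4) = -11271/6784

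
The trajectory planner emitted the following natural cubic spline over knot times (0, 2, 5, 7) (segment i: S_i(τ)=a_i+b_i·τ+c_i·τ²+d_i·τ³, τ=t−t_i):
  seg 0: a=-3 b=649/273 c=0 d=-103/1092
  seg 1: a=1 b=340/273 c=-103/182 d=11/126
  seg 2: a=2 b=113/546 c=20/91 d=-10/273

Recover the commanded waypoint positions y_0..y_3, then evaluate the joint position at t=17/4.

y_0 = S_0(0) = a_0 = -3
y_1 = S_1(0) = a_1 = 1
y_2 = S_2(0) = a_2 = 2
y_3 = S_2(2) = 3
t_q=17/4 is in segment 1 (τ=9/4); S_1(τ)=22499/11648

y_0=-3 y_1=1 y_2=2 y_3=3
S(17/4) = 22499/11648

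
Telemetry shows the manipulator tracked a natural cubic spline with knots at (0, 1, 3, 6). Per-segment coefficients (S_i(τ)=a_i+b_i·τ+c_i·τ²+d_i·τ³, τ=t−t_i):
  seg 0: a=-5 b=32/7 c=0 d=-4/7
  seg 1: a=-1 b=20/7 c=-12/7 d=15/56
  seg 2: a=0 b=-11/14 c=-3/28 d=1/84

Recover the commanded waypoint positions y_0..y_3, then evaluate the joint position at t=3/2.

y_0=-5 y_1=-1 y_2=0 y_3=-3
S(3/2) = 15/448

y_0 = S_0(0) = a_0 = -5
y_1 = S_1(0) = a_1 = -1
y_2 = S_2(0) = a_2 = 0
y_3 = S_2(3) = -3
t_q=3/2 is in segment 1 (τ=1/2); S_1(τ)=15/448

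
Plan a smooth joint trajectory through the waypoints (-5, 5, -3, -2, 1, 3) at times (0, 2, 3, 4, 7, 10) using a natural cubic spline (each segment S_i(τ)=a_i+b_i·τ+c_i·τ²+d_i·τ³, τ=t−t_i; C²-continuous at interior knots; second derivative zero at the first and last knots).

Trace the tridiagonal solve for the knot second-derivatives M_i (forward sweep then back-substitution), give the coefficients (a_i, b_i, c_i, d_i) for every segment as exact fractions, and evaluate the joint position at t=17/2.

  seg 0: a=-5 b=19945/1929 c=0 d=-2575/1929
  seg 1: a=5 b=-10955/1929 c=-5150/643 d=10973/1929
  seg 2: a=-3 b=-8936/1929 c=5823/643 d=-6604/1929
  seg 3: a=-2 b=6190/1929 c=-781/643 d=2768/17361
  seg 4: a=1 b=436/1929 c=425/1929 d=-425/17361
S(17/2) = 9013/5144

Δ: Δ0=5, Δ1=-8, Δ2=1, Δ3=1, Δ4=2/3
row 1: diag=6, rhs=-78; c'=1/6, d'=-13
row 2: denom=4−1·1/6=23/6; d'=(54−1·-13)/(23/6)=402/23
row 3: denom=8−1·6/23=178/23; d'=(0−1·402/23)/(178/23)=-201/89
row 4: denom=12−3·69/178=1929/178; d'=(-2−3·-201/89)/(1929/178)=850/1929
back: M4=850/1929
back: M3=-201/89−69/178·850/1929=-1562/643
back: M2=402/23−6/23·-1562/643=11646/643
back: M1=-13−1/6·11646/643=-10300/643
M: M0=0, M1=-10300/643, M2=11646/643, M3=-1562/643, M4=850/1929, M5=0
seg 0: a=-5, c=M0/2=0, d=(M1−M0)/(6·2)=-2575/1929, b=Δ0−h0·(2M0+M1)/6=19945/1929
seg 1: a=5, c=M1/2=-5150/643, d=(M2−M1)/(6·1)=10973/1929, b=Δ1−h1·(2M1+M2)/6=-10955/1929
seg 2: a=-3, c=M2/2=5823/643, d=(M3−M2)/(6·1)=-6604/1929, b=Δ2−h2·(2M2+M3)/6=-8936/1929
seg 3: a=-2, c=M3/2=-781/643, d=(M4−M3)/(6·3)=2768/17361, b=Δ3−h3·(2M3+M4)/6=6190/1929
seg 4: a=1, c=M4/2=425/1929, d=(M5−M4)/(6·3)=-425/17361, b=Δ4−h4·(2M4+M5)/6=436/1929
t_q=17/2 → seg 4, τ=3/2; S=1+436/1929·τ+425/1929·τ²+-425/17361·τ³=9013/5144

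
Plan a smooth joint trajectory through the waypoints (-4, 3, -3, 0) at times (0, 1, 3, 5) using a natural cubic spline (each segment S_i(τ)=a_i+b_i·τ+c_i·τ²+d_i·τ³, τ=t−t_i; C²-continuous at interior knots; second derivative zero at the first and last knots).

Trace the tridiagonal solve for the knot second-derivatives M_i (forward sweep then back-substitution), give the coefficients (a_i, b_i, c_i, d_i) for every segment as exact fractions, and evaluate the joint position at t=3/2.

  seg 0: a=-4 b=397/44 c=0 d=-89/44
  seg 1: a=3 b=65/22 c=-267/44 d=17/11
  seg 2: a=-3 b=-61/22 c=141/44 d=-47/88
S(3/2) = 555/176

Δ: Δ0=7, Δ1=-3, Δ2=3/2
row 1: diag=6, rhs=-60; c'=1/3, d'=-10
row 2: denom=8−2·1/3=22/3; d'=(27−2·-10)/(22/3)=141/22
back: M2=141/22
back: M1=-10−1/3·141/22=-267/22
M: M0=0, M1=-267/22, M2=141/22, M3=0
seg 0: a=-4, c=M0/2=0, d=(M1−M0)/(6·1)=-89/44, b=Δ0−h0·(2M0+M1)/6=397/44
seg 1: a=3, c=M1/2=-267/44, d=(M2−M1)/(6·2)=17/11, b=Δ1−h1·(2M1+M2)/6=65/22
seg 2: a=-3, c=M2/2=141/44, d=(M3−M2)/(6·2)=-47/88, b=Δ2−h2·(2M2+M3)/6=-61/22
t_q=3/2 → seg 1, τ=1/2; S=3+65/22·τ+-267/44·τ²+17/11·τ³=555/176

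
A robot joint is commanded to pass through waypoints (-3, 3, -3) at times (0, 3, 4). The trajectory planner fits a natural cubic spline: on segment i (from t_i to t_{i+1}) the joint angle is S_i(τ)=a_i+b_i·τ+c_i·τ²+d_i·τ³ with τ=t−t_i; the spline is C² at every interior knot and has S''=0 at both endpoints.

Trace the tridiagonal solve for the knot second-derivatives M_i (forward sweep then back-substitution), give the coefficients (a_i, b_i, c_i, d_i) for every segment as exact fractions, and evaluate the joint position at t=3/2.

Δ: Δ0=2, Δ1=-6
row 1: diag=8, rhs=-48; c'=1/8, d'=-6
back: M1=-6
M: M0=0, M1=-6, M2=0
seg 0: a=-3, c=M0/2=0, d=(M1−M0)/(6·3)=-1/3, b=Δ0−h0·(2M0+M1)/6=5
seg 1: a=3, c=M1/2=-3, d=(M2−M1)/(6·1)=1, b=Δ1−h1·(2M1+M2)/6=-4
t_q=3/2 → seg 0, τ=3/2; S=-3+5·τ+0·τ²+-1/3·τ³=27/8

  seg 0: a=-3 b=5 c=0 d=-1/3
  seg 1: a=3 b=-4 c=-3 d=1
S(3/2) = 27/8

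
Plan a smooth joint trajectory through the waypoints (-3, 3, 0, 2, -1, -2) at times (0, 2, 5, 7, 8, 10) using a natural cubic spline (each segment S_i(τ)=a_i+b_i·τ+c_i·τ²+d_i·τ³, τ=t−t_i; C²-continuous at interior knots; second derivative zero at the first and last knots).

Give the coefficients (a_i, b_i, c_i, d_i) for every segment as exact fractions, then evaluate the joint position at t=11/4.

  seg 0: a=-3 b=12181/2945 c=0 d=-1673/5890
  seg 1: a=3 b=2143/2945 c=-5019/2945 d=3323/8835
  seg 2: a=0 b=1936/2945 c=990/589 d=-8891/11780
  seg 3: a=2 b=-4937/2945 c=-16773/5890 d=8977/5890
  seg 4: a=-1 b=-16489/5890 c=5079/2945 d=-1693/5890
S(11/4) = 517527/188480

Δ: Δ0=3, Δ1=-1, Δ2=1, Δ3=-3, Δ4=-1/2
row 1: diag=10, rhs=-24; c'=3/10, d'=-12/5
row 2: denom=10−3·3/10=91/10; d'=(12−3·-12/5)/(91/10)=192/91
row 3: denom=6−2·20/91=506/91; d'=(-24−2·192/91)/(506/91)=-1284/253
row 4: denom=6−1·91/506=2945/506; d'=(15−1·-1284/253)/(2945/506)=10158/2945
back: M4=10158/2945
back: M3=-1284/253−91/506·10158/2945=-16773/2945
back: M2=192/91−20/91·-16773/2945=1980/589
back: M1=-12/5−3/10·1980/589=-10038/2945
M: M0=0, M1=-10038/2945, M2=1980/589, M3=-16773/2945, M4=10158/2945, M5=0
seg 0: a=-3, c=M0/2=0, d=(M1−M0)/(6·2)=-1673/5890, b=Δ0−h0·(2M0+M1)/6=12181/2945
seg 1: a=3, c=M1/2=-5019/2945, d=(M2−M1)/(6·3)=3323/8835, b=Δ1−h1·(2M1+M2)/6=2143/2945
seg 2: a=0, c=M2/2=990/589, d=(M3−M2)/(6·2)=-8891/11780, b=Δ2−h2·(2M2+M3)/6=1936/2945
seg 3: a=2, c=M3/2=-16773/5890, d=(M4−M3)/(6·1)=8977/5890, b=Δ3−h3·(2M3+M4)/6=-4937/2945
seg 4: a=-1, c=M4/2=5079/2945, d=(M5−M4)/(6·2)=-1693/5890, b=Δ4−h4·(2M4+M5)/6=-16489/5890
t_q=11/4 → seg 1, τ=3/4; S=3+2143/2945·τ+-5019/2945·τ²+3323/8835·τ³=517527/188480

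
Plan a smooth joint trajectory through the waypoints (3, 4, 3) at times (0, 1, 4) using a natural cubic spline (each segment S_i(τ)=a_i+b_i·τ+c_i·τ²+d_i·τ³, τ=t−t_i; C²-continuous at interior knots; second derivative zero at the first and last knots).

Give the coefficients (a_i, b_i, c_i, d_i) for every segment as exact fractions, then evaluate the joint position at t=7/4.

Δ: Δ0=1, Δ1=-1/3
row 1: diag=8, rhs=-8; c'=3/8, d'=-1
back: M1=-1
M: M0=0, M1=-1, M2=0
seg 0: a=3, c=M0/2=0, d=(M1−M0)/(6·1)=-1/6, b=Δ0−h0·(2M0+M1)/6=7/6
seg 1: a=4, c=M1/2=-1/2, d=(M2−M1)/(6·3)=1/18, b=Δ1−h1·(2M1+M2)/6=2/3
t_q=7/4 → seg 1, τ=3/4; S=4+2/3·τ+-1/2·τ²+1/18·τ³=543/128

  seg 0: a=3 b=7/6 c=0 d=-1/6
  seg 1: a=4 b=2/3 c=-1/2 d=1/18
S(7/4) = 543/128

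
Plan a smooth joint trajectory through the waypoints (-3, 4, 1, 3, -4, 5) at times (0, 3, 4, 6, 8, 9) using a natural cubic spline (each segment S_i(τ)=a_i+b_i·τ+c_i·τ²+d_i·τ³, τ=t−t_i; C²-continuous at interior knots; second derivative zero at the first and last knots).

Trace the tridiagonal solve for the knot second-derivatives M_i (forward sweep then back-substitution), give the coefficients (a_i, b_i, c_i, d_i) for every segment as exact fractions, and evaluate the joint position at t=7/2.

  seg 0: a=-3 b=6793/1407 c=0 d=-130/469
  seg 1: a=4 b=-3737/1407 c=-1170/469 d=3026/1407
  seg 2: a=1 b=-1679/1407 c=1856/469 d=-575/402
  seg 3: a=3 b=-3557/1407 c=-2169/469 d=23293/11256
  seg 4: a=-4 b=10709/2814 c=14617/1876 d=-14617/5628
S(7/2) = 621/268

Δ: Δ0=7/3, Δ1=-3, Δ2=1, Δ3=-7/2, Δ4=9
row 1: diag=8, rhs=-32; c'=1/8, d'=-4
row 2: denom=6−1·1/8=47/8; d'=(24−1·-4)/(47/8)=224/47
row 3: denom=8−2·16/47=344/47; d'=(-27−2·224/47)/(344/47)=-1717/344
row 4: denom=6−2·47/172=469/86; d'=(75−2·-1717/344)/(469/86)=14617/938
back: M4=14617/938
back: M3=-1717/344−47/172·14617/938=-4338/469
back: M2=224/47−16/47·-4338/469=3712/469
back: M1=-4−1/8·3712/469=-2340/469
M: M0=0, M1=-2340/469, M2=3712/469, M3=-4338/469, M4=14617/938, M5=0
seg 0: a=-3, c=M0/2=0, d=(M1−M0)/(6·3)=-130/469, b=Δ0−h0·(2M0+M1)/6=6793/1407
seg 1: a=4, c=M1/2=-1170/469, d=(M2−M1)/(6·1)=3026/1407, b=Δ1−h1·(2M1+M2)/6=-3737/1407
seg 2: a=1, c=M2/2=1856/469, d=(M3−M2)/(6·2)=-575/402, b=Δ2−h2·(2M2+M3)/6=-1679/1407
seg 3: a=3, c=M3/2=-2169/469, d=(M4−M3)/(6·2)=23293/11256, b=Δ3−h3·(2M3+M4)/6=-3557/1407
seg 4: a=-4, c=M4/2=14617/1876, d=(M5−M4)/(6·1)=-14617/5628, b=Δ4−h4·(2M4+M5)/6=10709/2814
t_q=7/2 → seg 1, τ=1/2; S=4+-3737/1407·τ+-1170/469·τ²+3026/1407·τ³=621/268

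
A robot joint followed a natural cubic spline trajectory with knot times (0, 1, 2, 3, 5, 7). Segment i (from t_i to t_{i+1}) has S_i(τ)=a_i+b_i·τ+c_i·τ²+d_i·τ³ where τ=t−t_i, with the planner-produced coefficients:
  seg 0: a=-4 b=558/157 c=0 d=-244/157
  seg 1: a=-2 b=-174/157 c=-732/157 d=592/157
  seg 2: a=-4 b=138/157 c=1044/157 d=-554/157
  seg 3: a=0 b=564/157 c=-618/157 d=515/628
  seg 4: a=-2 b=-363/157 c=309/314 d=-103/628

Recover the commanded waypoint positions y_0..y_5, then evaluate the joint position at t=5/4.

y_0=-4 y_1=-2 y_2=-4 y_3=0 y_4=-2 y_5=-4
S(5/4) = -394/157

y_0 = S_0(0) = a_0 = -4
y_1 = S_1(0) = a_1 = -2
y_2 = S_2(0) = a_2 = -4
y_3 = S_3(0) = a_3 = 0
y_4 = S_4(0) = a_4 = -2
y_5 = S_4(2) = -4
t_q=5/4 is in segment 1 (τ=1/4); S_1(τ)=-394/157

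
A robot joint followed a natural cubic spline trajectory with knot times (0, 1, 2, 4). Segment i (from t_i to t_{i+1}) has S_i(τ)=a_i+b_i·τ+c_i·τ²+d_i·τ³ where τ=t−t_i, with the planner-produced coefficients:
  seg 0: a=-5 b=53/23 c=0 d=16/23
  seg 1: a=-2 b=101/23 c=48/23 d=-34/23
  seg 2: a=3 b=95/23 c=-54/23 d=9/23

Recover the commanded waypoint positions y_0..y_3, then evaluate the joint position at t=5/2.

y_0=-5 y_1=-2 y_2=3 y_3=5
S(5/2) = 833/184

y_0 = S_0(0) = a_0 = -5
y_1 = S_1(0) = a_1 = -2
y_2 = S_2(0) = a_2 = 3
y_3 = S_2(2) = 5
t_q=5/2 is in segment 2 (τ=1/2); S_2(τ)=833/184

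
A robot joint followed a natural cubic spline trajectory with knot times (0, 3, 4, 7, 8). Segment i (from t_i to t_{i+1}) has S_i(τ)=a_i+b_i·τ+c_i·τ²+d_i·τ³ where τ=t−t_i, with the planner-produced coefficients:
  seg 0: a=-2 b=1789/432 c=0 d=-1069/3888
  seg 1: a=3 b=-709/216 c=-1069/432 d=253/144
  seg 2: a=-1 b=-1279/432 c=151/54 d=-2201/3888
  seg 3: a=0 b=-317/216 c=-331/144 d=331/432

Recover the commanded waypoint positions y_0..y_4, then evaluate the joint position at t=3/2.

y_0 = S_0(0) = a_0 = -2
y_1 = S_1(0) = a_1 = 3
y_2 = S_2(0) = a_2 = -1
y_3 = S_3(0) = a_3 = 0
y_4 = S_3(1) = -3
t_q=3/2 is in segment 0 (τ=3/2); S_0(τ)=1261/384

y_0=-2 y_1=3 y_2=-1 y_3=0 y_4=-3
S(3/2) = 1261/384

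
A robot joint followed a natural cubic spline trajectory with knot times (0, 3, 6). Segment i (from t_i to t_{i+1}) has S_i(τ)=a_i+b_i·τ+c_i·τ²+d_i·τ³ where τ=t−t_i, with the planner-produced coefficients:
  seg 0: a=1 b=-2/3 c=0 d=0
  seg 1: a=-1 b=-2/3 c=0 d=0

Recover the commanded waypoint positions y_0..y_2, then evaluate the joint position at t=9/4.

y_0=1 y_1=-1 y_2=-3
S(9/4) = -1/2

y_0 = S_0(0) = a_0 = 1
y_1 = S_1(0) = a_1 = -1
y_2 = S_1(3) = -3
t_q=9/4 is in segment 0 (τ=9/4); S_0(τ)=-1/2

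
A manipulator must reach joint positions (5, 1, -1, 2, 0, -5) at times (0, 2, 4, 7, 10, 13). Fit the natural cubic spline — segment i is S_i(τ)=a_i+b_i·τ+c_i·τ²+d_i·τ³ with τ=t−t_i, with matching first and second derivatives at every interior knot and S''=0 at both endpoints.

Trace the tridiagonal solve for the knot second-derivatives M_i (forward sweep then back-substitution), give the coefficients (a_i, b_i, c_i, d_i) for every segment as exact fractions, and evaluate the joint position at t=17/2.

Δ: Δ0=-2, Δ1=-1, Δ2=1, Δ3=-2/3, Δ4=-5/3
row 1: diag=8, rhs=6; c'=1/4, d'=3/4
row 2: denom=10−2·1/4=19/2; d'=(12−2·3/4)/(19/2)=21/19
row 3: denom=12−3·6/19=210/19; d'=(-10−3·21/19)/(210/19)=-253/210
row 4: denom=12−3·19/70=783/70; d'=(-6−3·-253/210)/(783/70)=-167/783
back: M4=-167/783
back: M3=-253/210−19/70·-167/783=-898/783
back: M2=21/19−6/19·-898/783=383/261
back: M1=3/4−1/4·383/261=100/261
M: M0=0, M1=100/261, M2=383/261, M3=-898/783, M4=-167/783, M5=0
seg 0: a=5, c=M0/2=0, d=(M1−M0)/(6·2)=25/783, b=Δ0−h0·(2M0+M1)/6=-1666/783
seg 1: a=1, c=M1/2=50/261, d=(M2−M1)/(6·2)=283/3132, b=Δ1−h1·(2M1+M2)/6=-1366/783
seg 2: a=-1, c=M2/2=383/522, d=(M3−M2)/(6·3)=-2047/14094, b=Δ2−h2·(2M2+M3)/6=83/783
seg 3: a=2, c=M3/2=-449/783, d=(M4−M3)/(6·3)=731/14094, b=Δ3−h3·(2M3+M4)/6=919/1566
seg 4: a=0, c=M4/2=-167/1566, d=(M5−M4)/(6·3)=167/14094, b=Δ4−h4·(2M4+M5)/6=-1138/783
t_q=17/2 → seg 3, τ=3/2; S=2+919/1566·τ+-449/783·τ²+731/14094·τ³=819/464

  seg 0: a=5 b=-1666/783 c=0 d=25/783
  seg 1: a=1 b=-1366/783 c=50/261 d=283/3132
  seg 2: a=-1 b=83/783 c=383/522 d=-2047/14094
  seg 3: a=2 b=919/1566 c=-449/783 d=731/14094
  seg 4: a=0 b=-1138/783 c=-167/1566 d=167/14094
S(17/2) = 819/464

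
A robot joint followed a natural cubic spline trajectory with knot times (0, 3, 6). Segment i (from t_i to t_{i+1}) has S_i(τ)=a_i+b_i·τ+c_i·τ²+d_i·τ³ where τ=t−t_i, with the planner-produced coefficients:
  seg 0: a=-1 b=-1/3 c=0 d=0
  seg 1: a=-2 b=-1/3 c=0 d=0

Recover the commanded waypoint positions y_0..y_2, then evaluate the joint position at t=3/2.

y_0=-1 y_1=-2 y_2=-3
S(3/2) = -3/2

y_0 = S_0(0) = a_0 = -1
y_1 = S_1(0) = a_1 = -2
y_2 = S_1(3) = -3
t_q=3/2 is in segment 0 (τ=3/2); S_0(τ)=-3/2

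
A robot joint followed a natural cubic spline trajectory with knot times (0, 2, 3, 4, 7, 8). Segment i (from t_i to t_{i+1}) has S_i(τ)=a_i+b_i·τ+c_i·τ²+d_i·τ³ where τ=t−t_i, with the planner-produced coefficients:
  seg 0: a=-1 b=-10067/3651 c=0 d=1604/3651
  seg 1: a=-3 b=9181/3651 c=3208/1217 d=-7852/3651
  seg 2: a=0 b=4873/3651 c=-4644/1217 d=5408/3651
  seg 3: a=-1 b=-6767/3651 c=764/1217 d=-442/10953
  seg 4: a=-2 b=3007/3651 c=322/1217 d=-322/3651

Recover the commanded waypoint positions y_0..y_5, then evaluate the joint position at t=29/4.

y_0 = S_0(0) = a_0 = -1
y_1 = S_1(0) = a_1 = -3
y_2 = S_2(0) = a_2 = 0
y_3 = S_3(0) = a_3 = -1
y_4 = S_4(0) = a_4 = -2
y_5 = S_4(1) = -1
t_q=29/4 is in segment 4 (τ=1/4); S_4(τ)=-69279/38944

y_0=-1 y_1=-3 y_2=0 y_3=-1 y_4=-2 y_5=-1
S(29/4) = -69279/38944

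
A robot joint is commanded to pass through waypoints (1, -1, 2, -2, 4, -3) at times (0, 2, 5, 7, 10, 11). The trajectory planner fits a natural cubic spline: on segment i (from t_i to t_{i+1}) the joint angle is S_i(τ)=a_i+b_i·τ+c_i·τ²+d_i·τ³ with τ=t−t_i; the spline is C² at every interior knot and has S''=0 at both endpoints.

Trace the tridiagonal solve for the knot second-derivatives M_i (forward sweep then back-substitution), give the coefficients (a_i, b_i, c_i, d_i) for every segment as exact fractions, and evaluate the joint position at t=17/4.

Δ: Δ0=-1, Δ1=1, Δ2=-2, Δ3=2, Δ4=-7
row 1: diag=10, rhs=12; c'=3/10, d'=6/5
row 2: denom=10−3·3/10=91/10; d'=(-18−3·6/5)/(91/10)=-216/91
row 3: denom=10−2·20/91=870/91; d'=(24−2·-216/91)/(870/91)=436/145
row 4: denom=8−3·91/290=2047/290; d'=(-54−3·436/145)/(2047/290)=-18276/2047
back: M4=-18276/2047
back: M3=436/145−91/290·-18276/2047=11890/2047
back: M2=-216/91−20/91·11890/2047=-7472/2047
back: M1=6/5−3/10·-7472/2047=4698/2047
M: M0=0, M1=4698/2047, M2=-7472/2047, M3=11890/2047, M4=-18276/2047, M5=0
seg 0: a=1, c=M0/2=0, d=(M1−M0)/(6·2)=783/4094, b=Δ0−h0·(2M0+M1)/6=-3613/2047
seg 1: a=-1, c=M1/2=2349/2047, d=(M2−M1)/(6·3)=-6085/18423, b=Δ1−h1·(2M1+M2)/6=1085/2047
seg 2: a=2, c=M2/2=-3736/2047, d=(M3−M2)/(6·2)=3227/4094, b=Δ2−h2·(2M2+M3)/6=-3076/2047
seg 3: a=-2, c=M3/2=5945/2047, d=(M4−M3)/(6·3)=-15083/18423, b=Δ3−h3·(2M3+M4)/6=1342/2047
seg 4: a=4, c=M4/2=-9138/2047, d=(M5−M4)/(6·1)=3046/2047, b=Δ4−h4·(2M4+M5)/6=-8237/2047
t_q=17/4 → seg 1, τ=9/4; S=-1+1085/2047·τ+2349/2047·τ²+-6085/18423·τ³=293423/131008

  seg 0: a=1 b=-3613/2047 c=0 d=783/4094
  seg 1: a=-1 b=1085/2047 c=2349/2047 d=-6085/18423
  seg 2: a=2 b=-3076/2047 c=-3736/2047 d=3227/4094
  seg 3: a=-2 b=1342/2047 c=5945/2047 d=-15083/18423
  seg 4: a=4 b=-8237/2047 c=-9138/2047 d=3046/2047
S(17/4) = 293423/131008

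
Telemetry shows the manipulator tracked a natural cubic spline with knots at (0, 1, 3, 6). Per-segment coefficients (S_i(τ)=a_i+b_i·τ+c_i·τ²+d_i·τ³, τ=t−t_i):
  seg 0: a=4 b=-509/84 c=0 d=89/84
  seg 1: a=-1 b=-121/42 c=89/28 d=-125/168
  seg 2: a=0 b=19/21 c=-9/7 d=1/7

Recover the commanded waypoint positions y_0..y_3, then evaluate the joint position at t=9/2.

y_0 = S_0(0) = a_0 = 4
y_1 = S_1(0) = a_1 = -1
y_2 = S_2(0) = a_2 = 0
y_3 = S_2(3) = -5
t_q=9/2 is in segment 2 (τ=3/2); S_2(τ)=-59/56

y_0=4 y_1=-1 y_2=0 y_3=-5
S(9/2) = -59/56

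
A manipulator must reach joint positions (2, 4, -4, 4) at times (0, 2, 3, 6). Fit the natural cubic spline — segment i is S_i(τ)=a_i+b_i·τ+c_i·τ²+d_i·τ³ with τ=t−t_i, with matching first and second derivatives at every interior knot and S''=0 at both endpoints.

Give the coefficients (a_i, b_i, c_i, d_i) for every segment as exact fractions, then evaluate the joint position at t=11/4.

  seg 0: a=2 b=637/141 c=0 d=-124/141
  seg 1: a=4 b=-851/141 c=-248/47 d=467/141
  seg 2: a=-4 b=-938/141 c=219/47 d=-73/141
S(11/4) = -6309/3008

Δ: Δ0=1, Δ1=-8, Δ2=8/3
row 1: diag=6, rhs=-54; c'=1/6, d'=-9
row 2: denom=8−1·1/6=47/6; d'=(64−1·-9)/(47/6)=438/47
back: M2=438/47
back: M1=-9−1/6·438/47=-496/47
M: M0=0, M1=-496/47, M2=438/47, M3=0
seg 0: a=2, c=M0/2=0, d=(M1−M0)/(6·2)=-124/141, b=Δ0−h0·(2M0+M1)/6=637/141
seg 1: a=4, c=M1/2=-248/47, d=(M2−M1)/(6·1)=467/141, b=Δ1−h1·(2M1+M2)/6=-851/141
seg 2: a=-4, c=M2/2=219/47, d=(M3−M2)/(6·3)=-73/141, b=Δ2−h2·(2M2+M3)/6=-938/141
t_q=11/4 → seg 1, τ=3/4; S=4+-851/141·τ+-248/47·τ²+467/141·τ³=-6309/3008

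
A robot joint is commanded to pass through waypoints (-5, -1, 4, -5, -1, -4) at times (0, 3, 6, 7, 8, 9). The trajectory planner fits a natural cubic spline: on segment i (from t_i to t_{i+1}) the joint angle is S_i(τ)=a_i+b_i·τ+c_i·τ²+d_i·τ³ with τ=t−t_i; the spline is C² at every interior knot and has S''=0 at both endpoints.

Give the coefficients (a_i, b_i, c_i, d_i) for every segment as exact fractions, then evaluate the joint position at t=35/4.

Δ: Δ0=4/3, Δ1=5/3, Δ2=-9, Δ3=4, Δ4=-3
row 1: diag=12, rhs=2; c'=1/4, d'=1/6
row 2: denom=8−3·1/4=29/4; d'=(-64−3·1/6)/(29/4)=-258/29
row 3: denom=4−1·4/29=112/29; d'=(78−1·-258/29)/(112/29)=45/2
row 4: denom=4−1·29/112=419/112; d'=(-42−1·45/2)/(419/112)=-7224/419
back: M4=-7224/419
back: M3=45/2−29/112·-7224/419=11298/419
back: M2=-258/29−4/29·11298/419=-5286/419
back: M1=1/6−1/4·-5286/419=4174/1257
M: M0=0, M1=4174/1257, M2=-5286/419, M3=11298/419, M4=-7224/419, M5=0
seg 0: a=-5, c=M0/2=0, d=(M1−M0)/(6·3)=2087/11313, b=Δ0−h0·(2M0+M1)/6=-137/419
seg 1: a=-1, c=M1/2=2087/1257, d=(M2−M1)/(6·3)=-10016/11313, b=Δ1−h1·(2M1+M2)/6=1950/419
seg 2: a=4, c=M2/2=-2643/419, d=(M3−M2)/(6·1)=2764/419, b=Δ2−h2·(2M2+M3)/6=-3892/419
seg 3: a=-5, c=M3/2=5649/419, d=(M4−M3)/(6·1)=-3087/419, b=Δ3−h3·(2M3+M4)/6=-886/419
seg 4: a=-1, c=M4/2=-3612/419, d=(M5−M4)/(6·1)=1204/419, b=Δ4−h4·(2M4+M5)/6=1151/419
t_q=35/4 → seg 4, τ=3/4; S=-1+1151/419·τ+-3612/419·τ²+1204/419·τ³=-17273/6704

  seg 0: a=-5 b=-137/419 c=0 d=2087/11313
  seg 1: a=-1 b=1950/419 c=2087/1257 d=-10016/11313
  seg 2: a=4 b=-3892/419 c=-2643/419 d=2764/419
  seg 3: a=-5 b=-886/419 c=5649/419 d=-3087/419
  seg 4: a=-1 b=1151/419 c=-3612/419 d=1204/419
S(35/4) = -17273/6704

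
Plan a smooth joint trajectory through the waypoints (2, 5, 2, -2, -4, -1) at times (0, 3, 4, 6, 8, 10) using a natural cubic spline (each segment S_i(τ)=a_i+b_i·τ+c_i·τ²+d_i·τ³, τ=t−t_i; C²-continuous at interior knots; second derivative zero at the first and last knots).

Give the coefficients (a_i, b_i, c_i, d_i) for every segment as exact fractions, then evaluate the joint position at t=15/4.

  seg 0: a=2 b=3331/1282 c=0 d=-683/3846
  seg 1: a=5 b=-1408/641 c=-2049/1282 d=1019/1282
  seg 2: a=2 b=-3857/1282 c=504/641 d=-723/5128
  seg 3: a=-2 b=-997/641 c=-153/2564 d=865/5128
  seg 4: a=-4 b=295/1282 c=1221/1282 d=-407/2564
S(15/4) = 228821/82048

Δ: Δ0=1, Δ1=-3, Δ2=-2, Δ3=-1, Δ4=3/2
row 1: diag=8, rhs=-24; c'=1/8, d'=-3
row 2: denom=6−1·1/8=47/8; d'=(6−1·-3)/(47/8)=72/47
row 3: denom=8−2·16/47=344/47; d'=(6−2·72/47)/(344/47)=69/172
row 4: denom=8−2·47/172=641/86; d'=(15−2·69/172)/(641/86)=1221/641
back: M4=1221/641
back: M3=69/172−47/172·1221/641=-153/1282
back: M2=72/47−16/47·-153/1282=1008/641
back: M1=-3−1/8·1008/641=-2049/641
M: M0=0, M1=-2049/641, M2=1008/641, M3=-153/1282, M4=1221/641, M5=0
seg 0: a=2, c=M0/2=0, d=(M1−M0)/(6·3)=-683/3846, b=Δ0−h0·(2M0+M1)/6=3331/1282
seg 1: a=5, c=M1/2=-2049/1282, d=(M2−M1)/(6·1)=1019/1282, b=Δ1−h1·(2M1+M2)/6=-1408/641
seg 2: a=2, c=M2/2=504/641, d=(M3−M2)/(6·2)=-723/5128, b=Δ2−h2·(2M2+M3)/6=-3857/1282
seg 3: a=-2, c=M3/2=-153/2564, d=(M4−M3)/(6·2)=865/5128, b=Δ3−h3·(2M3+M4)/6=-997/641
seg 4: a=-4, c=M4/2=1221/1282, d=(M5−M4)/(6·2)=-407/2564, b=Δ4−h4·(2M4+M5)/6=295/1282
t_q=15/4 → seg 1, τ=3/4; S=5+-1408/641·τ+-2049/1282·τ²+1019/1282·τ³=228821/82048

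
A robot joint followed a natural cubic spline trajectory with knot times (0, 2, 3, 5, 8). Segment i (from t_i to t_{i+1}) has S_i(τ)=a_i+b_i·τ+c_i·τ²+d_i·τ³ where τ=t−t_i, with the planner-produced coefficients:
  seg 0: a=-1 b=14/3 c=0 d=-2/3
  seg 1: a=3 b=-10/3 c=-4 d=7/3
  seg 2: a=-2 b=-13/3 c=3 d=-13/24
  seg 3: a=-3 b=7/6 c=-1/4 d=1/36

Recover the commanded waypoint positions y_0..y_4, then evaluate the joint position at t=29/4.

y_0=-1 y_1=3 y_2=-2 y_3=-3 y_4=-1
S(29/4) = -339/256

y_0 = S_0(0) = a_0 = -1
y_1 = S_1(0) = a_1 = 3
y_2 = S_2(0) = a_2 = -2
y_3 = S_3(0) = a_3 = -3
y_4 = S_3(3) = -1
t_q=29/4 is in segment 3 (τ=9/4); S_3(τ)=-339/256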